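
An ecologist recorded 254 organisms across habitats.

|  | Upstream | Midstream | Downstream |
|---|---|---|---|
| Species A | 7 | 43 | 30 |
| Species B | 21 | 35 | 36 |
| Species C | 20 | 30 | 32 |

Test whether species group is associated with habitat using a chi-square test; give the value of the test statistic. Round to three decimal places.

Row totals: 80, 92, 82. Column totals: 48, 108, 98. Grand total N = 254.
Expected counts (row total × column total / N):
  Species A, Upstream: 80×48/254 = 15.1181
  Species A, Midstream: 80×108/254 = 34.0157
  Species A, Downstream: 80×98/254 = 30.8661
  Species B, Upstream: 92×48/254 = 17.3858
  Species B, Midstream: 92×108/254 = 39.1181
  Species B, Downstream: 92×98/254 = 35.4961
  Species C, Upstream: 82×48/254 = 15.4961
  Species C, Midstream: 82×108/254 = 34.8661
  Species C, Downstream: 82×98/254 = 31.6378
Contributions (O − E)²/E:
  (7 − 15.1181)²/15.1181 = 4.3592
  (43 − 34.0157)²/34.0157 = 2.3730
  (30 − 30.8661)²/30.8661 = 0.0243
  (21 − 17.3858)²/17.3858 = 0.7513
  (35 − 39.1181)²/39.1181 = 0.4335
  (36 − 35.4961)²/35.4961 = 0.0072
  (20 − 15.4961)²/15.4961 = 1.3090
  (30 − 34.8661)²/34.8661 = 0.6791
  (32 − 31.6378)²/31.6378 = 0.0041
χ² = 4.3592 + 2.3730 + 0.0243 + 0.7513 + 0.4335 + 0.0072 + 1.3090 + 0.6791 + 0.0041 = 9.941

9.941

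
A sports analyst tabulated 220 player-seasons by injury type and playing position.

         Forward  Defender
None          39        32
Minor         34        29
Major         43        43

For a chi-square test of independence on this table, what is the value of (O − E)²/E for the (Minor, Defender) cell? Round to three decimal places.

0.021

Row total (Minor) = 63; column total (Defender) = 104; N = 220.
Expected count E = 63 × 104 / 220 = 29.7818.
Contribution = (O − E)²/E = (29 − 29.7818)² / 29.7818 = 0.021.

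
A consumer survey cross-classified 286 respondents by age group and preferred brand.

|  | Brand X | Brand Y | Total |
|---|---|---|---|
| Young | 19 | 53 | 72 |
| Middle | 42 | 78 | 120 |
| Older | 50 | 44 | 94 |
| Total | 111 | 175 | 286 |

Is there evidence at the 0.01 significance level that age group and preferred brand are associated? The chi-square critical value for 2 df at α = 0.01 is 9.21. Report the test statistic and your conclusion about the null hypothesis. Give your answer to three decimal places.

13.598; reject H₀

Grand total N = 286.
Expected counts (row total × column total / N):
  Young, Brand X: 72×111/286 = 27.94406
  Young, Brand Y: 72×175/286 = 44.05594
  Middle, Brand X: 120×111/286 = 46.57343
  Middle, Brand Y: 120×175/286 = 73.42657
  Older, Brand X: 94×111/286 = 36.48252
  Older, Brand Y: 94×175/286 = 57.51748
Contributions (O − E)²/E:
  (19 − 27.94406)²/27.94406 = 2.8627
  (53 − 44.05594)²/44.05594 = 1.8158
  (42 − 46.57343)²/46.57343 = 0.4491
  (78 − 73.42657)²/73.42657 = 0.2849
  (50 − 36.48252)²/36.48252 = 5.0085
  (44 − 57.51748)²/57.51748 = 3.1768
χ² = 2.8627 + 1.8158 + 0.4491 + 0.2849 + 5.0085 + 3.1768 = 13.598
df = (3−1)(2−1) = 2. Since 13.598 > 9.21, reject the null hypothesis of independence at α = 0.01.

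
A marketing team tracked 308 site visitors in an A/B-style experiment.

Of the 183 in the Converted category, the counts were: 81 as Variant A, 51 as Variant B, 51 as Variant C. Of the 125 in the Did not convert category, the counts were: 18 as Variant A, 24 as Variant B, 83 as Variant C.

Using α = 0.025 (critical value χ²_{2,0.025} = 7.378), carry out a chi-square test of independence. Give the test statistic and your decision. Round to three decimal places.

Row totals: 183, 125. Column totals: 99, 75, 134. Grand total N = 308.
Expected counts (row total × column total / N):
  Converted, Variant A: 183×99/308 = 58.8214
  Converted, Variant B: 183×75/308 = 44.5617
  Converted, Variant C: 183×134/308 = 79.6169
  Did not convert, Variant A: 125×99/308 = 40.1786
  Did not convert, Variant B: 125×75/308 = 30.4383
  Did not convert, Variant C: 125×134/308 = 54.3831
Contributions (O − E)²/E:
  (81 − 58.8214)²/58.8214 = 8.3624
  (51 − 44.5617)²/44.5617 = 0.9302
  (51 − 79.6169)²/79.6169 = 10.2858
  (18 − 40.1786)²/40.1786 = 12.2426
  (24 − 30.4383)²/30.4383 = 1.3618
  (83 − 54.3831)²/54.3831 = 15.0585
χ² = 8.3624 + 0.9302 + 10.2858 + 12.2426 + 1.3618 + 15.0585 = 48.241
df = (2−1)(3−1) = 2. Since 48.241 > 7.378, reject the null hypothesis of independence at α = 0.025.

48.241; reject H₀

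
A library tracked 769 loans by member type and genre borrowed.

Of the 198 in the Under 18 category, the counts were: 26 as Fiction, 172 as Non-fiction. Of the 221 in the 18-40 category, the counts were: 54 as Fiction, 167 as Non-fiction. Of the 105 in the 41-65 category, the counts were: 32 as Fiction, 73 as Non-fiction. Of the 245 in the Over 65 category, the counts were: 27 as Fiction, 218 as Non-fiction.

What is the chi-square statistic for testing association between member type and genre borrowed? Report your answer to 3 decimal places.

Row totals: 198, 221, 105, 245. Column totals: 139, 630. Grand total N = 769.
Expected counts (row total × column total / N):
  Under 18, Fiction: 198×139/769 = 35.7893
  Under 18, Non-fiction: 198×630/769 = 162.2107
  18-40, Fiction: 221×139/769 = 39.9467
  18-40, Non-fiction: 221×630/769 = 181.0533
  41-65, Fiction: 105×139/769 = 18.9792
  41-65, Non-fiction: 105×630/769 = 86.0208
  Over 65, Fiction: 245×139/769 = 44.2848
  Over 65, Non-fiction: 245×630/769 = 200.7152
Contributions (O − E)²/E:
  (26 − 35.7893)²/35.7893 = 2.6776
  (172 − 162.2107)²/162.2107 = 0.5908
  (54 − 39.9467)²/39.9467 = 4.9440
  (167 − 181.0533)²/181.0533 = 1.0908
  (32 − 18.9792)²/18.9792 = 8.9330
  (73 − 86.0208)²/86.0208 = 1.9709
  (27 − 44.2848)²/44.2848 = 6.7464
  (218 − 200.7152)²/200.7152 = 1.4885
χ² = 2.6776 + 0.5908 + 4.9440 + 1.0908 + 8.9330 + 1.9709 + 6.7464 + 1.4885 = 28.442

28.442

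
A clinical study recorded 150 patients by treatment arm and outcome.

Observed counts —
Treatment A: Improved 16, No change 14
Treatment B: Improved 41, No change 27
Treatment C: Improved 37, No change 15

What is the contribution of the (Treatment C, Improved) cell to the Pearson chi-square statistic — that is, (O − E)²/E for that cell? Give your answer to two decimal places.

0.60

Row total (Treatment C) = 52; column total (Improved) = 94; N = 150.
Expected count E = 52 × 94 / 150 = 32.587.
Contribution = (O − E)²/E = (37 − 32.587)² / 32.587 = 0.60.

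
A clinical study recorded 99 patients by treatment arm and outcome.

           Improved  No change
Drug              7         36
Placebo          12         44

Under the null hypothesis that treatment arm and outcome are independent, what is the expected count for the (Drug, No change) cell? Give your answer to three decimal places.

Row total (Drug) = 43; column total (No change) = 80; grand total N = 99.
Expected count = (row total × column total) / N = 43 × 80 / 99 = 34.747.

34.747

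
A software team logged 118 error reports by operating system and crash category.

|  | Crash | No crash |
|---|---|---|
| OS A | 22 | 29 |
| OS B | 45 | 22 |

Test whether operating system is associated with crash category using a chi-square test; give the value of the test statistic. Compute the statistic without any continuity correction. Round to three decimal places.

6.812

Row totals: 51, 67. Column totals: 67, 51. Grand total N = 118.
Expected counts (row total × column total / N):
  OS A, Crash: 51×67/118 = 28.9576
  OS A, No crash: 51×51/118 = 22.0424
  OS B, Crash: 67×67/118 = 38.0424
  OS B, No crash: 67×51/118 = 28.9576
Contributions (O − E)²/E:
  (22 − 28.9576)²/28.9576 = 1.6717
  (29 − 22.0424)²/22.0424 = 2.1961
  (45 − 38.0424)²/38.0424 = 1.2725
  (22 − 28.9576)²/28.9576 = 1.6717
χ² = 1.6717 + 2.1961 + 1.2725 + 1.6717 = 6.812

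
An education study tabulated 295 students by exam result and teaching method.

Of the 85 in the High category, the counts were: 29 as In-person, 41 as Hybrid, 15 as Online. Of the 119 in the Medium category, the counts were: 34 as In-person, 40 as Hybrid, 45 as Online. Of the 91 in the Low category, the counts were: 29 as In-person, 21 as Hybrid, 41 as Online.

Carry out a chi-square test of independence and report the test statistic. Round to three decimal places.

18.996

Row totals: 85, 119, 91. Column totals: 92, 102, 101. Grand total N = 295.
Expected counts (row total × column total / N):
  High, In-person: 85×92/295 = 26.50847
  High, Hybrid: 85×102/295 = 29.38983
  High, Online: 85×101/295 = 29.10169
  Medium, In-person: 119×92/295 = 37.11186
  Medium, Hybrid: 119×102/295 = 41.14576
  Medium, Online: 119×101/295 = 40.74237
  Low, In-person: 91×92/295 = 28.37966
  Low, Hybrid: 91×102/295 = 31.46441
  Low, Online: 91×101/295 = 31.15593
Contributions (O − E)²/E:
  (29 − 26.50847)²/26.50847 = 0.2342
  (41 − 29.38983)²/29.38983 = 4.5865
  (15 − 29.10169)²/29.10169 = 6.8332
  (34 − 37.11186)²/37.11186 = 0.2609
  (40 − 41.14576)²/41.14576 = 0.0319
  (45 − 40.74237)²/40.74237 = 0.4449
  (29 − 28.37966)²/28.37966 = 0.0136
  (21 − 31.46441)²/31.46441 = 3.4802
  (41 − 31.15593)²/31.15593 = 3.1103
χ² = 0.2342 + 4.5865 + 6.8332 + 0.2609 + 0.0319 + 0.4449 + 0.0136 + 3.4802 + 3.1103 = 18.996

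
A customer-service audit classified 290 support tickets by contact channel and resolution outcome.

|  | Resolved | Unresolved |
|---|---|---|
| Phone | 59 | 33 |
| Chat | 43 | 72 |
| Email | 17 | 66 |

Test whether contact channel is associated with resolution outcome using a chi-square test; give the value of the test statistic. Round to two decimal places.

35.40

Row totals: 92, 115, 83. Column totals: 119, 171. Grand total N = 290.
Expected counts (row total × column total / N):
  Phone, Resolved: 92×119/290 = 37.752
  Phone, Unresolved: 92×171/290 = 54.248
  Chat, Resolved: 115×119/290 = 47.190
  Chat, Unresolved: 115×171/290 = 67.810
  Email, Resolved: 83×119/290 = 34.059
  Email, Unresolved: 83×171/290 = 48.941
Contributions (O − E)²/E:
  (59 − 37.752)²/37.752 = 11.9590
  (33 − 54.248)²/54.248 = 8.3225
  (43 − 47.190)²/47.190 = 0.3720
  (72 − 67.810)²/67.810 = 0.2589
  (17 − 34.059)²/34.059 = 8.5443
  (66 − 48.941)²/48.941 = 5.9461
χ² = 11.9590 + 8.3225 + 0.3720 + 0.2589 + 8.5443 + 5.9461 = 35.40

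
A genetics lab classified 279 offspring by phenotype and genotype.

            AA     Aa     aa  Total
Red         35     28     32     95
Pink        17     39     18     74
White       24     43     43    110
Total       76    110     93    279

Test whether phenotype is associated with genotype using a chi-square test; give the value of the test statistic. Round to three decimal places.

Grand total N = 279.
Expected counts (row total × column total / N):
  Red, AA: 95×76/279 = 25.8781
  Red, Aa: 95×110/279 = 37.4552
  Red, aa: 95×93/279 = 31.6667
  Pink, AA: 74×76/279 = 20.1577
  Pink, Aa: 74×110/279 = 29.1756
  Pink, aa: 74×93/279 = 24.6667
  White, AA: 110×76/279 = 29.9642
  White, Aa: 110×110/279 = 43.3692
  White, aa: 110×93/279 = 36.6667
Contributions (O − E)²/E:
  (35 − 25.8781)²/25.8781 = 3.2154
  (28 − 37.4552)²/37.4552 = 2.3869
  (32 − 31.6667)²/31.6667 = 0.0035
  (17 − 20.1577)²/20.1577 = 0.4947
  (39 − 29.1756)²/29.1756 = 3.3082
  (18 − 24.6667)²/24.6667 = 1.8018
  (24 − 29.9642)²/29.9642 = 1.1871
  (43 − 43.3692)²/43.3692 = 0.0031
  (43 − 36.6667)²/36.6667 = 1.0939
χ² = 3.2154 + 2.3869 + 0.0035 + 0.4947 + 3.3082 + 1.8018 + 1.1871 + 0.0031 + 1.0939 = 13.495

13.495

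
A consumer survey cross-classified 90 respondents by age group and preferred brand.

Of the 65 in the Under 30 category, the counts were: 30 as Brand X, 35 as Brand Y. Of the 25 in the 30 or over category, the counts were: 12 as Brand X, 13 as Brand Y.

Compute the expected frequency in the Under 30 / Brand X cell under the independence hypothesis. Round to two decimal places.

30.33

Row total (Under 30) = 65; column total (Brand X) = 42; grand total N = 90.
Expected count = (row total × column total) / N = 65 × 42 / 90 = 30.33.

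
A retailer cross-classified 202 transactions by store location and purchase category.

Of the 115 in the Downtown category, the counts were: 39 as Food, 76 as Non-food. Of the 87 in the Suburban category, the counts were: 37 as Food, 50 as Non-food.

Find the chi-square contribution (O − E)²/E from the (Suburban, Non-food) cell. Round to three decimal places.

0.336

Row total (Suburban) = 87; column total (Non-food) = 126; N = 202.
Expected count E = 87 × 126 / 202 = 54.2673.
Contribution = (O − E)²/E = (50 − 54.2673)² / 54.2673 = 0.336.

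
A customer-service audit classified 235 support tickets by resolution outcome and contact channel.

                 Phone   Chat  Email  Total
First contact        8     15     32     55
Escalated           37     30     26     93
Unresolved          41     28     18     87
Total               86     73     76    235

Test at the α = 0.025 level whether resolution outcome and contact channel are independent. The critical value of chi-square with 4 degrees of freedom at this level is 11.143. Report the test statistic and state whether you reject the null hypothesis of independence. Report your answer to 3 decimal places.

26.095; reject H₀

Grand total N = 235.
Expected counts (row total × column total / N):
  First contact, Phone: 55×86/235 = 20.1277
  First contact, Chat: 55×73/235 = 17.0851
  First contact, Email: 55×76/235 = 17.7872
  Escalated, Phone: 93×86/235 = 34.0340
  Escalated, Chat: 93×73/235 = 28.8894
  Escalated, Email: 93×76/235 = 30.0766
  Unresolved, Phone: 87×86/235 = 31.8383
  Unresolved, Chat: 87×73/235 = 27.0255
  Unresolved, Email: 87×76/235 = 28.1362
Contributions (O − E)²/E:
  (8 − 20.1277)²/20.1277 = 7.3074
  (15 − 17.0851)²/17.0851 = 0.2545
  (32 − 17.7872)²/17.7872 = 11.3567
  (37 − 34.0340)²/34.0340 = 0.2585
  (30 − 28.8894)²/28.8894 = 0.0427
  (26 − 30.0766)²/30.0766 = 0.5525
  (41 − 31.8383)²/31.8383 = 2.6363
  (28 − 27.0255)²/27.0255 = 0.0351
  (18 − 28.1362)²/28.1362 = 3.6516
χ² = 7.3074 + 0.2545 + 11.3567 + 0.2585 + 0.0427 + 0.5525 + 2.6363 + 0.0351 + 3.6516 = 26.095
df = (3−1)(3−1) = 4. Since 26.095 > 11.143, reject the null hypothesis of independence at α = 0.025.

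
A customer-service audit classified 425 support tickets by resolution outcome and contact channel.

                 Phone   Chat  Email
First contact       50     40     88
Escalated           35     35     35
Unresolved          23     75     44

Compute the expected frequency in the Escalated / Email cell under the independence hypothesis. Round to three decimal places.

41.259

Row total (Escalated) = 105; column total (Email) = 167; grand total N = 425.
Expected count = (row total × column total) / N = 105 × 167 / 425 = 41.259.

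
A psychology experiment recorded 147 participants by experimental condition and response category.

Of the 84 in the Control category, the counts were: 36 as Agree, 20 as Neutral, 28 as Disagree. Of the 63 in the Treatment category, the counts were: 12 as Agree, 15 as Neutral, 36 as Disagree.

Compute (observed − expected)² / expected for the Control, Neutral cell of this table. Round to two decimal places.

Row total (Control) = 84; column total (Neutral) = 35; N = 147.
Expected count E = 84 × 35 / 147 = 20.000.
Contribution = (O − E)²/E = (20 − 20.000)² / 20.000 = 0.00.

0.00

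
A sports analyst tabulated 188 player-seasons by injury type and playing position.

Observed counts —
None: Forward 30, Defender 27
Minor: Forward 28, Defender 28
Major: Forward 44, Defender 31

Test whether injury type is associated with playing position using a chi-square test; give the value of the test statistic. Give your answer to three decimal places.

1.057

Row totals: 57, 56, 75. Column totals: 102, 86. Grand total N = 188.
Expected counts (row total × column total / N):
  None, Forward: 57×102/188 = 30.9255
  None, Defender: 57×86/188 = 26.0745
  Minor, Forward: 56×102/188 = 30.3830
  Minor, Defender: 56×86/188 = 25.6170
  Major, Forward: 75×102/188 = 40.6915
  Major, Defender: 75×86/188 = 34.3085
Contributions (O − E)²/E:
  (30 − 30.9255)²/30.9255 = 0.0277
  (27 − 26.0745)²/26.0745 = 0.0329
  (28 − 30.3830)²/30.3830 = 0.1869
  (28 − 25.6170)²/25.6170 = 0.2217
  (44 − 40.6915)²/40.6915 = 0.2690
  (31 − 34.3085)²/34.3085 = 0.3191
χ² = 0.0277 + 0.0329 + 0.1869 + 0.2217 + 0.2690 + 0.3191 = 1.057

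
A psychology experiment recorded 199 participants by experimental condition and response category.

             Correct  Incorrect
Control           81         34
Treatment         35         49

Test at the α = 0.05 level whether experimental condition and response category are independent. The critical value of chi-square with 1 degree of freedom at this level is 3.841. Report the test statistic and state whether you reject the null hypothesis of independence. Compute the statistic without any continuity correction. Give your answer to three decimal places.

Row totals: 115, 84. Column totals: 116, 83. Grand total N = 199.
Expected counts (row total × column total / N):
  Control, Correct: 115×116/199 = 67.0352
  Control, Incorrect: 115×83/199 = 47.9648
  Treatment, Correct: 84×116/199 = 48.9648
  Treatment, Incorrect: 84×83/199 = 35.0352
Contributions (O − E)²/E:
  (81 − 67.0352)²/67.0352 = 2.9092
  (34 − 47.9648)²/47.9648 = 4.0658
  (35 − 48.9648)²/48.9648 = 3.9828
  (49 − 35.0352)²/35.0352 = 5.5663
χ² = 2.9092 + 4.0658 + 3.9828 + 5.5663 = 16.524
df = (2−1)(2−1) = 1. Since 16.524 > 3.841, reject the null hypothesis of independence at α = 0.05.

16.524; reject H₀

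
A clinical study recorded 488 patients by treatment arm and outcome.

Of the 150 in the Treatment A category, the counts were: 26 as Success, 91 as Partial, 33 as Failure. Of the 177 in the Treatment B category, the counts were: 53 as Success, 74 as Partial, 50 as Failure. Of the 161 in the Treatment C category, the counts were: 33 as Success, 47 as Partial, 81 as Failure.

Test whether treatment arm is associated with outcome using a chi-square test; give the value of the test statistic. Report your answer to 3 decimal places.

Row totals: 150, 177, 161. Column totals: 112, 212, 164. Grand total N = 488.
Expected counts (row total × column total / N):
  Treatment A, Success: 150×112/488 = 34.4262
  Treatment A, Partial: 150×212/488 = 65.1639
  Treatment A, Failure: 150×164/488 = 50.4098
  Treatment B, Success: 177×112/488 = 40.6230
  Treatment B, Partial: 177×212/488 = 76.8934
  Treatment B, Failure: 177×164/488 = 59.4836
  Treatment C, Success: 161×112/488 = 36.9508
  Treatment C, Partial: 161×212/488 = 69.9426
  Treatment C, Failure: 161×164/488 = 54.1066
Contributions (O − E)²/E:
  (26 − 34.4262)²/34.4262 = 2.0624
  (91 − 65.1639)²/65.1639 = 10.2435
  (33 − 50.4098)²/50.4098 = 6.0127
  (53 − 40.6230)²/40.6230 = 3.7710
  (74 − 76.8934)²/76.8934 = 0.1089
  (50 − 59.4836)²/59.4836 = 1.5120
  (33 − 36.9508)²/36.9508 = 0.4224
  (47 − 69.9426)²/69.9426 = 7.5256
  (81 − 54.1066)²/54.1066 = 13.3672
χ² = 2.0624 + 10.2435 + 6.0127 + 3.7710 + 0.1089 + 1.5120 + 0.4224 + 7.5256 + 13.3672 = 45.026

45.026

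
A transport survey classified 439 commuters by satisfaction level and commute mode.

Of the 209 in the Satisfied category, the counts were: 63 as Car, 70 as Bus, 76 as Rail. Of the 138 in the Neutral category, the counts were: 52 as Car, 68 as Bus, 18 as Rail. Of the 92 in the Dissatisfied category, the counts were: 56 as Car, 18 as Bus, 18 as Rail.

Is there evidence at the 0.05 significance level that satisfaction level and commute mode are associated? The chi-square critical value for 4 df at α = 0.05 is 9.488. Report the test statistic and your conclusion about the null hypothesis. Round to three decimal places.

Row totals: 209, 138, 92. Column totals: 171, 156, 112. Grand total N = 439.
Expected counts (row total × column total / N):
  Satisfied, Car: 209×171/439 = 81.4100
  Satisfied, Bus: 209×156/439 = 74.2688
  Satisfied, Rail: 209×112/439 = 53.3212
  Neutral, Car: 138×171/439 = 53.7540
  Neutral, Bus: 138×156/439 = 49.0387
  Neutral, Rail: 138×112/439 = 35.2073
  Dissatisfied, Car: 92×171/439 = 35.8360
  Dissatisfied, Bus: 92×156/439 = 32.6925
  Dissatisfied, Rail: 92×112/439 = 23.4715
Contributions (O − E)²/E:
  (63 − 81.4100)²/81.4100 = 4.1632
  (70 − 74.2688)²/74.2688 = 0.2454
  (76 − 53.3212)²/53.3212 = 9.6458
  (52 − 53.7540)²/53.7540 = 0.0572
  (68 − 49.0387)²/49.0387 = 7.3316
  (18 − 35.2073)²/35.2073 = 8.4099
  (56 − 35.8360)²/35.8360 = 11.3458
  (18 − 32.6925)²/32.6925 = 6.6030
  (18 − 23.4715)²/23.4715 = 1.2755
χ² = 4.1632 + 0.2454 + 9.6458 + 0.0572 + 7.3316 + 8.4099 + 11.3458 + 6.6030 + 1.2755 = 49.077
df = (3−1)(3−1) = 4. Since 49.077 > 9.488, reject the null hypothesis of independence at α = 0.05.

49.077; reject H₀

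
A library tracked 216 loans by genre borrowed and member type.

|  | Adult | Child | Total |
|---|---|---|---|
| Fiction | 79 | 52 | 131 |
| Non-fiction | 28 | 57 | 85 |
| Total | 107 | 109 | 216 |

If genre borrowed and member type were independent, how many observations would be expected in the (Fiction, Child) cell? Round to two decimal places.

66.11

Row total (Fiction) = 131; column total (Child) = 109; grand total N = 216.
Expected count = (row total × column total) / N = 131 × 109 / 216 = 66.11.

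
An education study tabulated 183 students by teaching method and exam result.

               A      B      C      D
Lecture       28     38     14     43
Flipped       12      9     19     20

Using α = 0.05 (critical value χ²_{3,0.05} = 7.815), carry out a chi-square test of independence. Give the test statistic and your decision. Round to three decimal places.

Row totals: 123, 60. Column totals: 40, 47, 33, 63. Grand total N = 183.
Expected counts (row total × column total / N):
  Lecture, A: 123×40/183 = 26.8852
  Lecture, B: 123×47/183 = 31.5902
  Lecture, C: 123×33/183 = 22.1803
  Lecture, D: 123×63/183 = 42.3443
  Flipped, A: 60×40/183 = 13.1148
  Flipped, B: 60×47/183 = 15.4098
  Flipped, C: 60×33/183 = 10.8197
  Flipped, D: 60×63/183 = 20.6557
Contributions (O − E)²/E:
  (28 − 26.8852)²/26.8852 = 0.0462
  (38 − 31.5902)²/31.5902 = 1.3006
  (14 − 22.1803)²/22.1803 = 3.0170
  (43 − 42.3443)²/42.3443 = 0.0102
  (12 − 13.1148)²/13.1148 = 0.0948
  (9 − 15.4098)²/15.4098 = 2.6662
  (19 − 10.8197)²/10.8197 = 6.1848
  (20 − 20.6557)²/20.6557 = 0.0208
χ² = 0.0462 + 1.3006 + 3.0170 + 0.0102 + 0.0948 + 2.6662 + 6.1848 + 0.0208 = 13.341
df = (2−1)(4−1) = 3. Since 13.341 > 7.815, reject the null hypothesis of independence at α = 0.05.

13.341; reject H₀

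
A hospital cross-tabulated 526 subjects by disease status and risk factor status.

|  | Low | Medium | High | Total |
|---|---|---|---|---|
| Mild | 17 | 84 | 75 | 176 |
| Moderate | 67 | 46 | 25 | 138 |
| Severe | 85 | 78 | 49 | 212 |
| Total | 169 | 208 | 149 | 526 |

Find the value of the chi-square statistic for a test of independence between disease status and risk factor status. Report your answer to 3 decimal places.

67.955

Grand total N = 526.
Expected counts (row total × column total / N):
  Mild, Low: 176×169/526 = 56.54753
  Mild, Medium: 176×208/526 = 69.59696
  Mild, High: 176×149/526 = 49.85551
  Moderate, Low: 138×169/526 = 44.33840
  Moderate, Medium: 138×208/526 = 54.57034
  Moderate, High: 138×149/526 = 39.09125
  Severe, Low: 212×169/526 = 68.11407
  Severe, Medium: 212×208/526 = 83.83270
  Severe, High: 212×149/526 = 60.05323
Contributions (O − E)²/E:
  (17 − 56.54753)²/56.54753 = 27.6583
  (84 − 69.59696)²/69.59696 = 2.9807
  (75 − 49.85551)²/49.85551 = 12.6816
  (67 − 44.33840)²/44.33840 = 11.5825
  (46 − 54.57034)²/54.57034 = 1.3460
  (25 − 39.09125)²/39.09125 = 5.0795
  (85 − 68.11407)²/68.11407 = 4.1861
  (78 − 83.83270)²/83.83270 = 0.4058
  (49 − 60.05323)²/60.05323 = 2.0344
χ² = 27.6583 + 2.9807 + 12.6816 + 11.5825 + 1.3460 + 5.0795 + 4.1861 + 0.4058 + 2.0344 = 67.955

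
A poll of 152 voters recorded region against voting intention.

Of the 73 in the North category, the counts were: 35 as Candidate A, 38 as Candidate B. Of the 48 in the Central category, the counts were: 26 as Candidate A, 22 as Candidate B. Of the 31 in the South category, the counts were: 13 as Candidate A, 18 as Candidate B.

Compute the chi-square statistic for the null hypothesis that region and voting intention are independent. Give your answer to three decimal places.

Row totals: 73, 48, 31. Column totals: 74, 78. Grand total N = 152.
Expected counts (row total × column total / N):
  North, Candidate A: 73×74/152 = 35.5395
  North, Candidate B: 73×78/152 = 37.4605
  Central, Candidate A: 48×74/152 = 23.3684
  Central, Candidate B: 48×78/152 = 24.6316
  South, Candidate A: 31×74/152 = 15.0921
  South, Candidate B: 31×78/152 = 15.9079
Contributions (O − E)²/E:
  (35 − 35.5395)²/35.5395 = 0.0082
  (38 − 37.4605)²/37.4605 = 0.0078
  (26 − 23.3684)²/23.3684 = 0.2964
  (22 − 24.6316)²/24.6316 = 0.2812
  (13 − 15.0921)²/15.0921 = 0.2900
  (18 − 15.9079)²/15.9079 = 0.2751
χ² = 0.0082 + 0.0078 + 0.2964 + 0.2812 + 0.2900 + 0.2751 = 1.159

1.159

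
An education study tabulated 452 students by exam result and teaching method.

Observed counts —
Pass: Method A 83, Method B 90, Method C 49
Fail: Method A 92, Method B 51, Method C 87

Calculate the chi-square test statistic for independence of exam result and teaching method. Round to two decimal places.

21.73

Row totals: 222, 230. Column totals: 175, 141, 136. Grand total N = 452.
Expected counts (row total × column total / N):
  Pass, Method A: 222×175/452 = 85.951
  Pass, Method B: 222×141/452 = 69.252
  Pass, Method C: 222×136/452 = 66.796
  Fail, Method A: 230×175/452 = 89.049
  Fail, Method B: 230×141/452 = 71.748
  Fail, Method C: 230×136/452 = 69.204
Contributions (O − E)²/E:
  (83 − 85.951)²/85.951 = 0.1013
  (90 − 69.252)²/69.252 = 6.2161
  (49 − 66.796)²/66.796 = 4.7413
  (92 − 89.049)²/89.049 = 0.0978
  (51 − 71.748)²/71.748 = 5.9999
  (87 − 69.204)²/69.204 = 4.5763
χ² = 0.1013 + 6.2161 + 4.7413 + 0.0978 + 5.9999 + 4.5763 = 21.73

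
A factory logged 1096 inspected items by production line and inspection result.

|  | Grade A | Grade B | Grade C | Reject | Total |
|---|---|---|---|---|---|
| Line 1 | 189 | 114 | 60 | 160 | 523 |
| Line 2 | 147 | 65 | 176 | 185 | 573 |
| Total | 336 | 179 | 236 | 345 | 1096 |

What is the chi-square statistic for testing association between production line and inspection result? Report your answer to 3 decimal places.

75.368

Grand total N = 1096.
Expected counts (row total × column total / N):
  Line 1, Grade A: 523×336/1096 = 160.3358
  Line 1, Grade B: 523×179/1096 = 85.4170
  Line 1, Grade C: 523×236/1096 = 112.6168
  Line 1, Reject: 523×345/1096 = 164.6305
  Line 2, Grade A: 573×336/1096 = 175.6642
  Line 2, Grade B: 573×179/1096 = 93.5830
  Line 2, Grade C: 573×236/1096 = 123.3832
  Line 2, Reject: 573×345/1096 = 180.3695
Contributions (O − E)²/E:
  (189 − 160.3358)²/160.3358 = 5.1245
  (114 − 85.4170)²/85.4170 = 9.5647
  (60 − 112.6168)²/112.6168 = 24.5836
  (160 − 164.6305)²/164.6305 = 0.1302
  (147 − 175.6642)²/175.6642 = 4.6773
  (65 − 93.5830)²/93.5830 = 8.7301
  (176 − 123.3832)²/123.3832 = 22.4384
  (185 − 180.3695)²/180.3695 = 0.1189
χ² = 5.1245 + 9.5647 + 24.5836 + 0.1302 + 4.6773 + 8.7301 + 22.4384 + 0.1189 = 75.368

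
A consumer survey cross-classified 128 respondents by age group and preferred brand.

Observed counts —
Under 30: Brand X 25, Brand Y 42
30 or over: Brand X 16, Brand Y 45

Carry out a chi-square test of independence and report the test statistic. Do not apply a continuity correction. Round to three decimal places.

Row totals: 67, 61. Column totals: 41, 87. Grand total N = 128.
Expected counts (row total × column total / N):
  Under 30, Brand X: 67×41/128 = 21.4609
  Under 30, Brand Y: 67×87/128 = 45.5391
  30 or over, Brand X: 61×41/128 = 19.5391
  30 or over, Brand Y: 61×87/128 = 41.4609
Contributions (O − E)²/E:
  (25 − 21.4609)²/21.4609 = 0.5836
  (42 − 45.5391)²/45.5391 = 0.2750
  (16 − 19.5391)²/19.5391 = 0.6410
  (45 − 41.4609)²/41.4609 = 0.3021
χ² = 0.5836 + 0.2750 + 0.6410 + 0.3021 = 1.802

1.802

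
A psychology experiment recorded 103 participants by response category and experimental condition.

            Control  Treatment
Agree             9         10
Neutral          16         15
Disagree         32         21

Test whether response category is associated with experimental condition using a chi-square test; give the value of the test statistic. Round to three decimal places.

1.207

Row totals: 19, 31, 53. Column totals: 57, 46. Grand total N = 103.
Expected counts (row total × column total / N):
  Agree, Control: 19×57/103 = 10.5146
  Agree, Treatment: 19×46/103 = 8.4854
  Neutral, Control: 31×57/103 = 17.1553
  Neutral, Treatment: 31×46/103 = 13.8447
  Disagree, Control: 53×57/103 = 29.3301
  Disagree, Treatment: 53×46/103 = 23.6699
Contributions (O − E)²/E:
  (9 − 10.5146)²/10.5146 = 0.2182
  (10 − 8.4854)²/8.4854 = 0.2703
  (16 − 17.1553)²/17.1553 = 0.0778
  (15 − 13.8447)²/13.8447 = 0.0964
  (32 − 29.3301)²/29.3301 = 0.2430
  (21 − 23.6699)²/23.6699 = 0.3012
χ² = 0.2182 + 0.2703 + 0.0778 + 0.0964 + 0.2430 + 0.3012 = 1.207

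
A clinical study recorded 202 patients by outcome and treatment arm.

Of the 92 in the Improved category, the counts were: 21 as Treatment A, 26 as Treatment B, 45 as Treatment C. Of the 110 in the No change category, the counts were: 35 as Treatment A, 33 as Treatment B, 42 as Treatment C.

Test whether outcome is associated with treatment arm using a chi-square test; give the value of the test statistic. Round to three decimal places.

Row totals: 92, 110. Column totals: 56, 59, 87. Grand total N = 202.
Expected counts (row total × column total / N):
  Improved, Treatment A: 92×56/202 = 25.5050
  Improved, Treatment B: 92×59/202 = 26.8713
  Improved, Treatment C: 92×87/202 = 39.6238
  No change, Treatment A: 110×56/202 = 30.4950
  No change, Treatment B: 110×59/202 = 32.1287
  No change, Treatment C: 110×87/202 = 47.3762
Contributions (O − E)²/E:
  (21 − 25.5050)²/25.5050 = 0.7957
  (26 − 26.8713)²/26.8713 = 0.0283
  (45 − 39.6238)²/39.6238 = 0.7294
  (35 − 30.4950)²/30.4950 = 0.6655
  (33 − 32.1287)²/32.1287 = 0.0236
  (42 − 47.3762)²/47.3762 = 0.6101
χ² = 0.7957 + 0.0283 + 0.7294 + 0.6655 + 0.0236 + 0.6101 = 2.853

2.853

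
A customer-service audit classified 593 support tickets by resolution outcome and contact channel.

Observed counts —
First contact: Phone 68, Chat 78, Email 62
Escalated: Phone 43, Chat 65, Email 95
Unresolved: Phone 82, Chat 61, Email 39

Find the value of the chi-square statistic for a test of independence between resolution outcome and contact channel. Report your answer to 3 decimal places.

37.469

Row totals: 208, 203, 182. Column totals: 193, 204, 196. Grand total N = 593.
Expected counts (row total × column total / N):
  First contact, Phone: 208×193/593 = 67.6965
  First contact, Chat: 208×204/593 = 71.5548
  First contact, Email: 208×196/593 = 68.7487
  Escalated, Phone: 203×193/593 = 66.0691
  Escalated, Chat: 203×204/593 = 69.8347
  Escalated, Email: 203×196/593 = 67.0961
  Unresolved, Phone: 182×193/593 = 59.2344
  Unresolved, Chat: 182×204/593 = 62.6105
  Unresolved, Email: 182×196/593 = 60.1551
Contributions (O − E)²/E:
  (68 − 67.6965)²/67.6965 = 0.0014
  (78 − 71.5548)²/71.5548 = 0.5805
  (62 − 68.7487)²/68.7487 = 0.6625
  (43 − 66.0691)²/66.0691 = 8.0550
  (65 − 69.8347)²/69.8347 = 0.3347
  (95 − 67.0961)²/67.0961 = 11.6047
  (82 − 59.2344)²/59.2344 = 8.7495
  (61 − 62.6105)²/62.6105 = 0.0414
  (39 − 60.1551)²/60.1551 = 7.4397
χ² = 0.0014 + 0.5805 + 0.6625 + 8.0550 + 0.3347 + 11.6047 + 8.7495 + 0.0414 + 7.4397 = 37.469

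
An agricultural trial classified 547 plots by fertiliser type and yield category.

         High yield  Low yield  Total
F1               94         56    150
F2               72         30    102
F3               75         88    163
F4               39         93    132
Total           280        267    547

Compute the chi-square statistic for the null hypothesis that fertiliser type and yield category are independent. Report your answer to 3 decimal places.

Grand total N = 547.
Expected counts (row total × column total / N):
  F1, High yield: 150×280/547 = 76.7824
  F1, Low yield: 150×267/547 = 73.2176
  F2, High yield: 102×280/547 = 52.2121
  F2, Low yield: 102×267/547 = 49.7879
  F3, High yield: 163×280/547 = 83.4369
  F3, Low yield: 163×267/547 = 79.5631
  F4, High yield: 132×280/547 = 67.5686
  F4, Low yield: 132×267/547 = 64.4314
Contributions (O − E)²/E:
  (94 − 76.7824)²/76.7824 = 3.8609
  (56 − 73.2176)²/73.2176 = 4.0488
  (72 − 52.2121)²/52.2121 = 7.4994
  (30 − 49.7879)²/49.7879 = 7.8646
  (75 − 83.4369)²/83.4369 = 0.8531
  (88 − 79.5631)²/79.5631 = 0.8947
  (39 − 67.5686)²/67.5686 = 12.0791
  (93 − 64.4314)²/64.4314 = 12.6672
χ² = 3.8609 + 4.0488 + 7.4994 + 7.8646 + 0.8531 + 0.8947 + 12.0791 + 12.6672 = 49.768

49.768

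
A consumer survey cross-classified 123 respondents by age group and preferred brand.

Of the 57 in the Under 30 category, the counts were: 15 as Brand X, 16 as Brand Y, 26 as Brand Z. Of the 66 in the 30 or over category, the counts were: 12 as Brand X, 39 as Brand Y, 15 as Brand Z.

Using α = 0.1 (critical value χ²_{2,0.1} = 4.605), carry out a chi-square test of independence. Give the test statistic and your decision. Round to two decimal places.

Row totals: 57, 66. Column totals: 27, 55, 41. Grand total N = 123.
Expected counts (row total × column total / N):
  Under 30, Brand X: 57×27/123 = 12.512
  Under 30, Brand Y: 57×55/123 = 25.488
  Under 30, Brand Z: 57×41/123 = 19.000
  30 or over, Brand X: 66×27/123 = 14.488
  30 or over, Brand Y: 66×55/123 = 29.512
  30 or over, Brand Z: 66×41/123 = 22.000
Contributions (O − E)²/E:
  (15 − 12.512)²/12.512 = 0.4947
  (16 − 25.488)²/25.488 = 3.5319
  (26 − 19.000)²/19.000 = 2.5789
  (12 − 14.488)²/14.488 = 0.4273
  (39 − 29.512)²/29.512 = 3.0504
  (15 − 22.000)²/22.000 = 2.2273
χ² = 0.4947 + 3.5319 + 2.5789 + 0.4273 + 3.0504 + 2.2273 = 12.31
df = (2−1)(3−1) = 2. Since 12.31 > 4.605, reject the null hypothesis of independence at α = 0.1.

12.31; reject H₀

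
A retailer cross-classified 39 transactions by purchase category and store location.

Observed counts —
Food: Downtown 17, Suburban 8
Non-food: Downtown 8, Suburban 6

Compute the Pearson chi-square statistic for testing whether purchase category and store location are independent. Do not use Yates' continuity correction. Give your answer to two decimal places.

Row totals: 25, 14. Column totals: 25, 14. Grand total N = 39.
Expected counts (row total × column total / N):
  Food, Downtown: 25×25/39 = 16.026
  Food, Suburban: 25×14/39 = 8.974
  Non-food, Downtown: 14×25/39 = 8.974
  Non-food, Suburban: 14×14/39 = 5.026
Contributions (O − E)²/E:
  (17 − 16.026)²/16.026 = 0.0592
  (8 − 8.974)²/8.974 = 0.1057
  (8 − 8.974)²/8.974 = 0.1057
  (6 − 5.026)²/5.026 = 0.1888
χ² = 0.0592 + 0.1057 + 0.1057 + 0.1888 = 0.46

0.46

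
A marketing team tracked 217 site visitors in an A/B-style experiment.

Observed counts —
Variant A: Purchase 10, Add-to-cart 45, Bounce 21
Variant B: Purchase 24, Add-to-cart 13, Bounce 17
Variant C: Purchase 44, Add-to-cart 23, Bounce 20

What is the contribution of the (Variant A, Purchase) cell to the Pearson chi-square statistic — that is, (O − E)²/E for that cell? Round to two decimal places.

Row total (Variant A) = 76; column total (Purchase) = 78; N = 217.
Expected count E = 76 × 78 / 217 = 27.318.
Contribution = (O − E)²/E = (10 − 27.318)² / 27.318 = 10.98.

10.98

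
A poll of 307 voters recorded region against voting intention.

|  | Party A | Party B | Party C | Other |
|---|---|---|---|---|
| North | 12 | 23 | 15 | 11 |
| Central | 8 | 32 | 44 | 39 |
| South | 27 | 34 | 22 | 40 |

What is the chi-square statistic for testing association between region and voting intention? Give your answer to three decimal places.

Row totals: 61, 123, 123. Column totals: 47, 89, 81, 90. Grand total N = 307.
Expected counts (row total × column total / N):
  North, Party A: 61×47/307 = 9.3388
  North, Party B: 61×89/307 = 17.6840
  North, Party C: 61×81/307 = 16.0945
  North, Other: 61×90/307 = 17.8827
  Central, Party A: 123×47/307 = 18.8306
  Central, Party B: 123×89/307 = 35.6580
  Central, Party C: 123×81/307 = 32.4528
  Central, Other: 123×90/307 = 36.0586
  South, Party A: 123×47/307 = 18.8306
  South, Party B: 123×89/307 = 35.6580
  South, Party C: 123×81/307 = 32.4528
  South, Other: 123×90/307 = 36.0586
Contributions (O − E)²/E:
  (12 − 9.3388)²/9.3388 = 0.7583
  (23 − 17.6840)²/17.6840 = 1.5980
  (15 − 16.0945)²/16.0945 = 0.0744
  (11 − 17.8827)²/17.8827 = 2.6490
  (8 − 18.8306)²/18.8306 = 6.2293
  (32 − 35.6580)²/35.6580 = 0.3753
  (44 − 32.4528)²/32.4528 = 4.1087
  (39 − 36.0586)²/36.0586 = 0.2399
  (27 − 18.8306)²/18.8306 = 3.5442
  (34 − 35.6580)²/35.6580 = 0.0771
  (22 − 32.4528)²/32.4528 = 3.3668
  (40 − 36.0586)²/36.0586 = 0.4308
χ² = 0.7583 + 1.5980 + 0.0744 + 2.6490 + 6.2293 + 0.3753 + 4.1087 + 0.2399 + 3.5442 + 0.0771 + 3.3668 + 0.4308 = 23.452

23.452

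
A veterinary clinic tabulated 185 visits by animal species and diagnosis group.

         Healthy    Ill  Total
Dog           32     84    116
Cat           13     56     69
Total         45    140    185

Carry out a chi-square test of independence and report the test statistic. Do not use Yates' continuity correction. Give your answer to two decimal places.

1.80

Grand total N = 185.
Expected counts (row total × column total / N):
  Dog, Healthy: 116×45/185 = 28.216
  Dog, Ill: 116×140/185 = 87.784
  Cat, Healthy: 69×45/185 = 16.784
  Cat, Ill: 69×140/185 = 52.216
Contributions (O − E)²/E:
  (32 − 28.216)²/28.216 = 0.5075
  (84 − 87.784)²/87.784 = 0.1631
  (13 − 16.784)²/16.784 = 0.8531
  (56 − 52.216)²/52.216 = 0.2742
χ² = 0.5075 + 0.1631 + 0.8531 + 0.2742 = 1.80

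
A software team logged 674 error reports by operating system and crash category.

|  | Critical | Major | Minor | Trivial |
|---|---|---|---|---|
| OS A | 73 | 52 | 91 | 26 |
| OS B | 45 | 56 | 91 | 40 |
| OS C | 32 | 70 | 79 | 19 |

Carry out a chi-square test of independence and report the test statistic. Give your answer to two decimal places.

25.71

Row totals: 242, 232, 200. Column totals: 150, 178, 261, 85. Grand total N = 674.
Expected counts (row total × column total / N):
  OS A, Critical: 242×150/674 = 53.858
  OS A, Major: 242×178/674 = 63.911
  OS A, Minor: 242×261/674 = 93.712
  OS A, Trivial: 242×85/674 = 30.519
  OS B, Critical: 232×150/674 = 51.632
  OS B, Major: 232×178/674 = 61.270
  OS B, Minor: 232×261/674 = 89.840
  OS B, Trivial: 232×85/674 = 29.258
  OS C, Critical: 200×150/674 = 44.510
  OS C, Major: 200×178/674 = 52.819
  OS C, Minor: 200×261/674 = 77.448
  OS C, Trivial: 200×85/674 = 25.223
Contributions (O − E)²/E:
  (73 − 53.858)²/53.858 = 6.8034
  (52 − 63.911)²/63.911 = 2.2198
  (91 − 93.712)²/93.712 = 0.0785
  (26 − 30.519)²/30.519 = 0.6691
  (45 − 51.632)²/51.632 = 0.8519
  (56 − 61.270)²/61.270 = 0.4533
  (91 − 89.840)²/89.840 = 0.0150
  (40 − 29.258)²/29.258 = 3.9439
  (32 − 44.510)²/44.510 = 3.5161
  (70 − 52.819)²/52.819 = 5.5886
  (79 − 77.448)²/77.448 = 0.0311
  (19 − 25.223)²/25.223 = 1.5353
χ² = 6.8034 + 2.2198 + 0.0785 + 0.6691 + 0.8519 + 0.4533 + 0.0150 + 3.9439 + 3.5161 + 5.5886 + 0.0311 + 1.5353 = 25.71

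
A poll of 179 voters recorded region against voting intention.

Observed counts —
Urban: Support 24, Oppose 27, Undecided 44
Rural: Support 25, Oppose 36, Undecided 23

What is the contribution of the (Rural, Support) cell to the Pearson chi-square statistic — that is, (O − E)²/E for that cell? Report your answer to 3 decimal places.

0.175

Row total (Rural) = 84; column total (Support) = 49; N = 179.
Expected count E = 84 × 49 / 179 = 22.9944.
Contribution = (O − E)²/E = (25 − 22.9944)² / 22.9944 = 0.175.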